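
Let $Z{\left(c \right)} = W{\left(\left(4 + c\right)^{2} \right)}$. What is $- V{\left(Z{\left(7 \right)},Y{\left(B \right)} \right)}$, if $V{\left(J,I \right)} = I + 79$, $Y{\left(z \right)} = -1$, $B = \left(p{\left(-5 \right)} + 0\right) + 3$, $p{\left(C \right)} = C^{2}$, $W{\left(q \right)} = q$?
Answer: $-78$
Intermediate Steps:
$B = 28$ ($B = \left(\left(-5\right)^{2} + 0\right) + 3 = \left(25 + 0\right) + 3 = 25 + 3 = 28$)
$Z{\left(c \right)} = \left(4 + c\right)^{2}$
$V{\left(J,I \right)} = 79 + I$
$- V{\left(Z{\left(7 \right)},Y{\left(B \right)} \right)} = - (79 - 1) = \left(-1\right) 78 = -78$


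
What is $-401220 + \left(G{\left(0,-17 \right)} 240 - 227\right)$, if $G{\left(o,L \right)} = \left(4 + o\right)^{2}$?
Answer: $-397607$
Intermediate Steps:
$-401220 + \left(G{\left(0,-17 \right)} 240 - 227\right) = -401220 + \left(\left(4 + 0\right)^{2} \cdot 240 - 227\right) = -401220 + \left(4^{2} \cdot 240 - 227\right) = -401220 + \left(16 \cdot 240 - 227\right) = -401220 + \left(3840 - 227\right) = -401220 + 3613 = -397607$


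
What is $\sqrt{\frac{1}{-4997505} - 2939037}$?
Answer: $\frac{i \sqrt{73402614322433798430}}{4997505} \approx 1714.4 i$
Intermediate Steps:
$\sqrt{\frac{1}{-4997505} - 2939037} = \sqrt{- \frac{1}{4997505} - 2939037} = \sqrt{- \frac{14687852102686}{4997505}} = \frac{i \sqrt{73402614322433798430}}{4997505}$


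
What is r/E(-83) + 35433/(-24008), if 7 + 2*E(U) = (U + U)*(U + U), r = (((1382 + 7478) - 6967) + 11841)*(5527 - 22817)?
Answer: -1266988533053/73488488 ≈ -17241.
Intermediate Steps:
r = -237460860 (r = ((8860 - 6967) + 11841)*(-17290) = (1893 + 11841)*(-17290) = 13734*(-17290) = -237460860)
E(U) = -7/2 + 2*U**2 (E(U) = -7/2 + ((U + U)*(U + U))/2 = -7/2 + ((2*U)*(2*U))/2 = -7/2 + (4*U**2)/2 = -7/2 + 2*U**2)
r/E(-83) + 35433/(-24008) = -237460860/(-7/2 + 2*(-83)**2) + 35433/(-24008) = -237460860/(-7/2 + 2*6889) + 35433*(-1/24008) = -237460860/(-7/2 + 13778) - 35433/24008 = -237460860/27549/2 - 35433/24008 = -237460860*2/27549 - 35433/24008 = -52769080/3061 - 35433/24008 = -1266988533053/73488488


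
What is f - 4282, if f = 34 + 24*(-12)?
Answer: -4536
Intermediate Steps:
f = -254 (f = 34 - 288 = -254)
f - 4282 = -254 - 4282 = -4536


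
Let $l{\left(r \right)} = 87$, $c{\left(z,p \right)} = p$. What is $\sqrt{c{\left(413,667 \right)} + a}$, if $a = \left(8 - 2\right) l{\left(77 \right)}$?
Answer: $\sqrt{1189} \approx 34.482$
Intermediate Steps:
$a = 522$ ($a = \left(8 - 2\right) 87 = 6 \cdot 87 = 522$)
$\sqrt{c{\left(413,667 \right)} + a} = \sqrt{667 + 522} = \sqrt{1189}$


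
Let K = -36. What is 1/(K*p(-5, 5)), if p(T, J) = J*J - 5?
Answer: -1/720 ≈ -0.0013889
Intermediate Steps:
p(T, J) = -5 + J**2 (p(T, J) = J**2 - 5 = -5 + J**2)
1/(K*p(-5, 5)) = 1/(-36*(-5 + 5**2)) = 1/(-36*(-5 + 25)) = 1/(-36*20) = 1/(-720) = -1/720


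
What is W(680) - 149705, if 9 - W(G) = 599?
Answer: -150295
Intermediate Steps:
W(G) = -590 (W(G) = 9 - 1*599 = 9 - 599 = -590)
W(680) - 149705 = -590 - 149705 = -150295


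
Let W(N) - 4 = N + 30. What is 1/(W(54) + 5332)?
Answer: 1/5420 ≈ 0.00018450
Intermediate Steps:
W(N) = 34 + N (W(N) = 4 + (N + 30) = 4 + (30 + N) = 34 + N)
1/(W(54) + 5332) = 1/((34 + 54) + 5332) = 1/(88 + 5332) = 1/5420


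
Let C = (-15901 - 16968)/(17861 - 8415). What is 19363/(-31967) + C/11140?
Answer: -2038589007043/3363837541480 ≈ -0.60603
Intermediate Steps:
C = -32869/9446 ≈ -3.4797
19363/(-31967) + C/11140 = 19363/(-31967) - 32869/9446/11140 = 19363*(-1/31967) - 32869/9446*1/11140 = -19363/31967 - 32869/105228440 = -2038589007043/3363837541480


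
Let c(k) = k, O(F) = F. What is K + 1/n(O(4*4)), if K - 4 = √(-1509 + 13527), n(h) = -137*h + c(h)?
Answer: 8703/2176 + √12018 ≈ 113.63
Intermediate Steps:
n(h) = -136*h (n(h) = -137*h + h = -136*h)
K = 4 + √12018 (K = 4 + √(-1509 + 13527) = 4 + √12018 ≈ 113.63)
K + 1/n(O(4*4)) = (4 + √12018) + 1/(-544*4) = (4 + √12018) + 1/(-136*16) = (4 + √12018) + 1/(-2176) = (4 + √12018) - 1/2176 = 8703/2176 + √12018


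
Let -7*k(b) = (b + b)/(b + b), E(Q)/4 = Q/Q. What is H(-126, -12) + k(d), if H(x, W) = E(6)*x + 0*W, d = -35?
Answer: -3529/7 ≈ -504.14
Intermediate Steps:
E(Q) = 4 (E(Q) = 4*(Q/Q) = 4*1 = 4)
H(x, W) = 4*x (H(x, W) = 4*x + 0*W = 4*x + 0 = 4*x)
k(b) = -⅐ (k(b) = -(b + b)/(7*(b + b)) = -2*b/(7*(2*b)) = -2*b*1/(2*b)/7 = -⅐*1 = -⅐)
H(-126, -12) + k(d) = 4*(-126) - ⅐ = -504 - ⅐ = -3529/7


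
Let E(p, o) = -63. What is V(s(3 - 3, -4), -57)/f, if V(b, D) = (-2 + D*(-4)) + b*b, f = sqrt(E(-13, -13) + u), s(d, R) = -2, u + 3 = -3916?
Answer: -115*I*sqrt(3982)/1991 ≈ -3.6448*I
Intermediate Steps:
u = -3919 (u = -3 - 3916 = -3919)
f = I*sqrt(3982) (f = sqrt(-63 - 3919) = sqrt(-3982) = I*sqrt(3982) ≈ 63.103*I)
V(b, D) = -2 + b**2 - 4*D (V(b, D) = (-2 - 4*D) + b**2 = -2 + b**2 - 4*D)
V(s(3 - 3, -4), -57)/f = (-2 + (-2)**2 - 4*(-57))/((I*sqrt(3982))) = (-2 + 4 + 228)*(-I*sqrt(3982)/3982) = 230*(-I*sqrt(3982)/3982) = -115*I*sqrt(3982)/1991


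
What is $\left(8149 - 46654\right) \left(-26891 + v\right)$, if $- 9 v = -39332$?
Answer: $\frac{2601487645}{3} \approx 8.6716 \cdot 10^{8}$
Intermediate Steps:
$v = \frac{39332}{9}$ ($v = \left(- \frac{1}{9}\right) \left(-39332\right) = \frac{39332}{9} \approx 4370.2$)
$\left(8149 - 46654\right) \left(-26891 + v\right) = \left(8149 - 46654\right) \left(-26891 + \frac{39332}{9}\right) = \left(-38505\right) \left(- \frac{202687}{9}\right) = \frac{2601487645}{3}$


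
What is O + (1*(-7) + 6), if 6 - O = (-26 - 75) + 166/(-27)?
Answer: 3028/27 ≈ 112.15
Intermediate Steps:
O = 3055/27 (O = 6 - ((-26 - 75) + 166/(-27)) = 6 - (-101 + 166*(-1/27)) = 6 - (-101 - 166/27) = 6 - 1*(-2893/27) = 6 + 2893/27 = 3055/27 ≈ 113.15)
O + (1*(-7) + 6) = 3055/27 + (1*(-7) + 6) = 3055/27 + (-7 + 6) = 3055/27 - 1 = 3028/27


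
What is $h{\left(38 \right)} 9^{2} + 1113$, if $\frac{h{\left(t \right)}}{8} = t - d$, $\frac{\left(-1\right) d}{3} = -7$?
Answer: $12129$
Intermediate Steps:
$d = 21$ ($d = \left(-3\right) \left(-7\right) = 21$)
$h{\left(t \right)} = -168 + 8 t$ ($h{\left(t \right)} = 8 \left(t - 21\right) = 8 \left(-21 + t\right) = -168 + 8 t$)
$h{\left(38 \right)} 9^{2} + 1113 = \left(-168 + 8 \cdot 38\right) 9^{2} + 1113 = \left(-168 + 304\right) 81 + 1113 = 136 \cdot 81 + 1113 = 11016 + 1113 = 12129$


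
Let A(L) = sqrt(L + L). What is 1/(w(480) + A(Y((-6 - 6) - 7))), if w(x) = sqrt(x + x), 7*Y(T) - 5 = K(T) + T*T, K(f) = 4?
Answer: 7/(2*(sqrt(1295) + 28*sqrt(15))) ≈ 0.024233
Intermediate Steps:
Y(T) = 9/7 + T**2/7 (Y(T) = 5/7 + (4 + T*T)/7 = 5/7 + (4 + T**2)/7 = 5/7 + (4/7 + T**2/7) = 9/7 + T**2/7)
w(x) = sqrt(2)*sqrt(x) (w(x) = sqrt(2*x) = sqrt(2)*sqrt(x))
A(L) = sqrt(2)*sqrt(L) (A(L) = sqrt(2*L) = sqrt(2)*sqrt(L))
1/(w(480) + A(Y((-6 - 6) - 7))) = 1/(sqrt(2)*sqrt(480) + sqrt(2)*sqrt(9/7 + ((-6 - 6) - 7)**2/7)) = 1/(sqrt(2)*(4*sqrt(30)) + sqrt(2)*sqrt(9/7 + (-12 - 7)**2/7)) = 1/(8*sqrt(15) + sqrt(2)*sqrt(9/7 + (1/7)*(-19)**2)) = 1/(8*sqrt(15) + sqrt(2)*sqrt(9/7 + (1/7)*361)) = 1/(8*sqrt(15) + sqrt(2)*sqrt(9/7 + 361/7)) = 1/(8*sqrt(15) + sqrt(2)*sqrt(370/7)) = 1/(8*sqrt(15) + sqrt(2)*(sqrt(2590)/7)) = 1/(8*sqrt(15) + 2*sqrt(1295)/7)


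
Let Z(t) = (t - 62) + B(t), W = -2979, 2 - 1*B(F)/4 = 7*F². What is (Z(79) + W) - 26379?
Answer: -204081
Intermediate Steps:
B(F) = 8 - 28*F²
Z(t) = -54 + t - 28*t² (Z(t) = (t - 62) + (8 - 28*t²) = (-62 + t) + (8 - 28*t²) = -54 + t - 28*t²)
(Z(79) + W) - 26379 = ((-54 + 79 - 28*79²) - 2979) - 26379 = ((-54 + 79 - 28*6241) - 2979) - 26379 = ((-54 + 79 - 174748) - 2979) - 26379 = (-174723 - 2979) - 26379 = -177702 - 26379 = -204081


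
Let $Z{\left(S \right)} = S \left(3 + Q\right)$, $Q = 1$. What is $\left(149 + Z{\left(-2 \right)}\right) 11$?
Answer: $1551$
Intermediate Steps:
$Z{\left(S \right)} = 4 S$ ($Z{\left(S \right)} = S \left(3 + 1\right) = S 4 = 4 S$)
$\left(149 + Z{\left(-2 \right)}\right) 11 = \left(149 + 4 \left(-2\right)\right) 11 = \left(149 - 8\right) 11 = 141 \cdot 11 = 1551$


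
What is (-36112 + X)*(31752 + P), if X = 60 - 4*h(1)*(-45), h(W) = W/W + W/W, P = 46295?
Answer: -2785653524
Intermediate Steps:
h(W) = 2 (h(W) = 1 + 1 = 2)
X = 420 (X = 60 - 4*2*(-45) = 60 - 8*(-45) = 60 + 360 = 420)
(-36112 + X)*(31752 + P) = (-36112 + 420)*(31752 + 46295) = -35692*78047 = -2785653524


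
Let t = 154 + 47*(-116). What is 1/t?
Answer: -1/5298 ≈ -0.00018875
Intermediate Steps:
t = -5298 (t = 154 - 5452 = -5298)
1/t = 1/(-5298) = -1/5298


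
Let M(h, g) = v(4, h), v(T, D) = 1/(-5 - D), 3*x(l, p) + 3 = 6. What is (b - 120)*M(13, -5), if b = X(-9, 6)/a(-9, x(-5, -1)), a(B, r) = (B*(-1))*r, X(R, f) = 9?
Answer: 119/18 ≈ 6.6111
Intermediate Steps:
x(l, p) = 1 (x(l, p) = -1 + (1/3)*6 = -1 + 2 = 1)
a(B, r) = -B*r (a(B, r) = (-B)*r = -B*r)
M(h, g) = -1/(5 + h)
b = 1 (b = 9/((-1*(-9)*1)) = 9/9 = 9*(1/9) = 1)
(b - 120)*M(13, -5) = (1 - 120)*(-1/(5 + 13)) = -(-119)/18 = -119*(-1/18) = 119/18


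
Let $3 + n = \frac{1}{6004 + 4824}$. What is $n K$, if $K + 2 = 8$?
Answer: $- \frac{97449}{5414} \approx -17.999$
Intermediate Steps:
$K = 6$ ($K = -2 + 8 = 6$)
$n = - \frac{32483}{10828}$ ($n = -3 + \frac{1}{6004 + 4824} = -3 + \frac{1}{10828} = - \frac{32483}{10828} \approx -2.9999$)
$n K = \left(- \frac{32483}{10828}\right) 6 = - \frac{97449}{5414}$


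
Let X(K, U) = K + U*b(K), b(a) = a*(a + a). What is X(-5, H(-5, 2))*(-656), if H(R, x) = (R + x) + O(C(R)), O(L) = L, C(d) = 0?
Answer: 101680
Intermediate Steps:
b(a) = 2*a² (b(a) = a*(2*a) = 2*a²)
H(R, x) = R + x (H(R, x) = (R + x) + 0 = R + x)
X(K, U) = K + 2*U*K² (X(K, U) = K + U*(2*K²) = K + 2*U*K²)
X(-5, H(-5, 2))*(-656) = -5*(1 + 2*(-5)*(-5 + 2))*(-656) = -5*(1 + 2*(-5)*(-3))*(-656) = -5*(1 + 30)*(-656) = -5*31*(-656) = -155*(-656) = 101680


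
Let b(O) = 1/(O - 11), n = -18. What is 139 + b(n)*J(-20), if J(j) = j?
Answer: 4051/29 ≈ 139.69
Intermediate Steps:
b(O) = 1/(-11 + O)
139 + b(n)*J(-20) = 139 - 20/(-11 - 18) = 139 - 20/(-29) = 139 - 1/29*(-20) = 139 + 20/29 = 4051/29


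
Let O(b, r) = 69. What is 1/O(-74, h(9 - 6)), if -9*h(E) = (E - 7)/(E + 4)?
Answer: 1/69 ≈ 0.014493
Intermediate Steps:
h(E) = -(-7 + E)/(9*(4 + E)) (h(E) = -(E - 7)/(9*(E + 4)) = -(-7 + E)/(9*(4 + E)))
1/O(-74, h(9 - 6)) = 1/69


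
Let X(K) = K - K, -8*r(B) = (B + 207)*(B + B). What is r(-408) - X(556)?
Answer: -20502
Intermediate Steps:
r(B) = -B*(207 + B)/4 (r(B) = -(B + 207)*(B + B)/8 = -(207 + B)*2*B/8 = -B*(207 + B)/4)
X(K) = 0
r(-408) - X(556) = -1/4*(-408)*(207 - 408) - 1*0 = -1/4*(-408)*(-201) + 0 = -20502 + 0 = -20502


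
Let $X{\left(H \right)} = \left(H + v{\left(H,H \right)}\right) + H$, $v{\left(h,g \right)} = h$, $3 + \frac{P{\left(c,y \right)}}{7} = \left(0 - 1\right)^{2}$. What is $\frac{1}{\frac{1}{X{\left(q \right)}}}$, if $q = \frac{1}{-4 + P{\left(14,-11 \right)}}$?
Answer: $- \frac{1}{6} \approx -0.16667$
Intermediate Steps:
$P{\left(c,y \right)} = -14$ ($P{\left(c,y \right)} = -21 + 7 \left(0 - 1\right)^{2} = -21 + 7 \left(-1\right)^{2} = -21 + 7 \cdot 1 = -21 + 7 = -14$)
$q = - \frac{1}{18}$ ($q = \frac{1}{-4 - 14} = \frac{1}{-18} = - \frac{1}{18} \approx -0.055556$)
$X{\left(H \right)} = 3 H$ ($X{\left(H \right)} = \left(H + H\right) + H = 2 H + H = 3 H$)
$\frac{1}{\frac{1}{X{\left(q \right)}}} = \frac{1}{\frac{1}{3 \left(- \frac{1}{18}\right)}} = \frac{1}{\frac{1}{- \frac{1}{6}}} = \frac{1}{-6} = - \frac{1}{6}$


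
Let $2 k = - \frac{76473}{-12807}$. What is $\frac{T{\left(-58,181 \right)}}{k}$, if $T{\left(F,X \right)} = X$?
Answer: $\frac{515126}{8497} \approx 60.624$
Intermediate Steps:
$k = \frac{8497}{2846}$ ($k = \frac{\left(-76473\right) \frac{1}{-12807}}{2} = \frac{\left(-76473\right) \left(- \frac{1}{12807}\right)}{2} = \frac{1}{2} \cdot \frac{8497}{1423} = \frac{8497}{2846} \approx 2.9856$)
$\frac{T{\left(-58,181 \right)}}{k} = \frac{181}{\frac{8497}{2846}} = 181 \cdot \frac{2846}{8497} = \frac{515126}{8497}$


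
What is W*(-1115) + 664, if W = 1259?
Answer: -1403121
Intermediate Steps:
W*(-1115) + 664 = 1259*(-1115) + 664 = -1403785 + 664 = -1403121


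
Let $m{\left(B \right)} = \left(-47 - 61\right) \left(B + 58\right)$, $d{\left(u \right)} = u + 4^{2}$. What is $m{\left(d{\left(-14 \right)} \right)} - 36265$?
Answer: $-42745$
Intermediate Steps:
$d{\left(u \right)} = 16 + u$ ($d{\left(u \right)} = u + 16 = 16 + u$)
$m{\left(B \right)} = -6264 - 108 B$ ($m{\left(B \right)} = - 108 \left(58 + B\right) = -6264 - 108 B$)
$m{\left(d{\left(-14 \right)} \right)} - 36265 = \left(-6264 - 108 \left(16 - 14\right)\right) - 36265 = \left(-6264 - 216\right) - 36265 = -6480 - 36265 = -42745$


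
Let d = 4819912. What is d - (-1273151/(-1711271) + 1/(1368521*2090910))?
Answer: 23601773514276873251582839/4896723665772363810 ≈ 4.8199e+6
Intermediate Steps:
d - (-1273151/(-1711271) + 1/(1368521*2090910)) = 4819912 - (-1273151/(-1711271) + 1/(1368521*2090910)) = 4819912 - (-1273151*(-1/1711271) + (1/1368521)*(1/2090910)) = 4819912 - (1273151/1711271 + 1/2861454244110) = 4819912 - 1*3643063332344601881/4896723665772363810 = 4819912 - 3643063332344601881/4896723665772363810 = 23601773514276873251582839/4896723665772363810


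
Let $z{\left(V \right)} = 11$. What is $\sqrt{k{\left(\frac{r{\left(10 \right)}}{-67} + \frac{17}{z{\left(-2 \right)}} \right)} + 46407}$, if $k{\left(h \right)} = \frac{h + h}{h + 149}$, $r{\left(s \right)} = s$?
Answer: $\frac{12 \sqrt{989851148759}}{55421} \approx 215.42$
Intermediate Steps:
$k{\left(h \right)} = \frac{2 h}{149 + h}$
$\sqrt{k{\left(\frac{r{\left(10 \right)}}{-67} + \frac{17}{z{\left(-2 \right)}} \right)} + 46407} = \sqrt{\frac{2 \left(\frac{10}{-67} + \frac{17}{11}\right)}{149 + \left(\frac{10}{-67} + \frac{17}{11}\right)} + 46407} = \sqrt{\frac{2 \left(10 \left(- \frac{1}{67}\right) + 17 \cdot \frac{1}{11}\right)}{149 + \left(10 \left(- \frac{1}{67}\right) + 17 \cdot \frac{1}{11}\right)} + 46407} = \sqrt{\frac{2 \left(- \frac{10}{67} + \frac{17}{11}\right)}{149 + \left(- \frac{10}{67} + \frac{17}{11}\right)} + 46407} = \sqrt{2 \cdot \frac{1029}{737} \frac{1}{149 + \frac{1029}{737}} + 46407} = \sqrt{2 \cdot \frac{1029}{737} \frac{1}{\frac{110842}{737}} + 46407} = \sqrt{2 \cdot \frac{1029}{737} \cdot \frac{737}{110842} + 46407} = \sqrt{\frac{1029}{55421} + 46407} = \sqrt{\frac{2571923376}{55421}} = \frac{12 \sqrt{989851148759}}{55421}$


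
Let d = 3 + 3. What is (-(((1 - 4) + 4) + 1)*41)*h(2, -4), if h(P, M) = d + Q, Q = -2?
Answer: -328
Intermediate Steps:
d = 6
h(P, M) = 4 (h(P, M) = 6 - 2 = 4)
(-(((1 - 4) + 4) + 1)*41)*h(2, -4) = (-(((1 - 4) + 4) + 1)*41)*4 = (-((-3 + 4) + 1)*41)*4 = (-(1 + 1)*41)*4 = (-1*2*41)*4 = -2*41*4 = -82*4 = -328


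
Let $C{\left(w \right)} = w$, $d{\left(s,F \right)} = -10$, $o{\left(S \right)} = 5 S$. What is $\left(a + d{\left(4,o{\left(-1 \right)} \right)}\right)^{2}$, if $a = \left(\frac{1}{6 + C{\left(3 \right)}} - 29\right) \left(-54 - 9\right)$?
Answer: $3276100$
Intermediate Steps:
$a = 1820$ ($a = \left(\frac{1}{6 + 3} - 29\right) \left(-54 - 9\right) = \left(\frac{1}{9} - 29\right) \left(-63\right) = \left(- \frac{260}{9}\right) \left(-63\right) = 1820$)
$\left(a + d{\left(4,o{\left(-1 \right)} \right)}\right)^{2} = \left(1820 - 10\right)^{2} = 1810^{2} = 3276100$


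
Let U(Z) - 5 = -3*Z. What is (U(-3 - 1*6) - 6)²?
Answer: 676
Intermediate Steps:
U(Z) = 5 - 3*Z
(U(-3 - 1*6) - 6)² = ((5 - 3*(-3 - 1*6)) - 6)² = ((5 - 3*(-3 - 6)) - 6)² = ((5 - 3*(-9)) - 6)² = ((5 + 27) - 6)² = (32 - 6)² = 26² = 676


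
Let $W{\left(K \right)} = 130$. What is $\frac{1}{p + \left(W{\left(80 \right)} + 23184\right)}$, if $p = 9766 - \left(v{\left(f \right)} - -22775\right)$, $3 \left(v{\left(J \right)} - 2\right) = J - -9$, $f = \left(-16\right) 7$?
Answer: $\frac{3}{31012} \approx 9.6737 \cdot 10^{-5}$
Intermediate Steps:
$f = -112$
$v{\left(J \right)} = 5 + \frac{J}{3}$ ($v{\left(J \right)} = 2 + \frac{J - -9}{3} = 2 + \frac{J + 9}{3} = 2 + \frac{9 + J}{3} = 2 + \left(3 + \frac{J}{3}\right) = 5 + \frac{J}{3}$)
$p = - \frac{38930}{3}$ ($p = 9766 - \left(\left(5 + \frac{1}{3} \left(-112\right)\right) - -22775\right) = 9766 - \left(\left(5 - \frac{112}{3}\right) + 22775\right) = 9766 - \left(- \frac{97}{3} + 22775\right) = 9766 - \frac{68228}{3} = - \frac{38930}{3} \approx -12977.0$)
$\frac{1}{p + \left(W{\left(80 \right)} + 23184\right)} = \frac{1}{- \frac{38930}{3} + \left(130 + 23184\right)} = \frac{1}{- \frac{38930}{3} + 23314} = \frac{1}{\frac{31012}{3}} = \frac{3}{31012}$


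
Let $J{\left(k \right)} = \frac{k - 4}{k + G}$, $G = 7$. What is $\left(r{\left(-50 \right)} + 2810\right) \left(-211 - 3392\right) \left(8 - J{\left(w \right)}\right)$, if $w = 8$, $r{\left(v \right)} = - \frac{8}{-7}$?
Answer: $- \frac{2741460248}{35} \approx -7.8327 \cdot 10^{7}$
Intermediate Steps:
$r{\left(v \right)} = \frac{8}{7}$ ($r{\left(v \right)} = \left(-8\right) \left(- \frac{1}{7}\right) = \frac{8}{7}$)
$J{\left(k \right)} = \frac{-4 + k}{7 + k}$ ($J{\left(k \right)} = \frac{k - 4}{k + 7} = \frac{-4 + k}{7 + k}$)
$\left(r{\left(-50 \right)} + 2810\right) \left(-211 - 3392\right) \left(8 - J{\left(w \right)}\right) = \left(\frac{8}{7} + 2810\right) \left(-211 - 3392\right) \left(8 - \frac{-4 + 8}{7 + 8}\right) = \frac{19678}{7} \left(-3603\right) \left(8 - \frac{1}{15} \cdot 4\right) = - \frac{70899834 \left(8 - \frac{1}{15} \cdot 4\right)}{7} = - \frac{70899834 \left(8 - \frac{4}{15}\right)}{7} = \left(- \frac{70899834}{7}\right) \frac{116}{15} = - \frac{2741460248}{35}$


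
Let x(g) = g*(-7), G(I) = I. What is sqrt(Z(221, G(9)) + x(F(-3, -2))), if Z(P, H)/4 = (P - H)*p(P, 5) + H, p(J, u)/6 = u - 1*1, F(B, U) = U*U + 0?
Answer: 2*sqrt(5090) ≈ 142.69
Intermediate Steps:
F(B, U) = U**2 (F(B, U) = U**2 + 0 = U**2)
p(J, u) = -6 + 6*u (p(J, u) = 6*(u - 1*1) = 6*(u - 1) = 6*(-1 + u) = -6 + 6*u)
Z(P, H) = -92*H + 96*P (Z(P, H) = 4*((P - H)*(-6 + 6*5) + H) = 4*((P - H)*(-6 + 30) + H) = 4*((P - H)*24 + H) = 4*((-24*H + 24*P) + H) = 4*(-23*H + 24*P) = -92*H + 96*P)
x(g) = -7*g
sqrt(Z(221, G(9)) + x(F(-3, -2))) = sqrt((-92*9 + 96*221) - 7*(-2)**2) = sqrt((-828 + 21216) - 7*4) = sqrt(20388 - 28) = sqrt(20360) = 2*sqrt(5090)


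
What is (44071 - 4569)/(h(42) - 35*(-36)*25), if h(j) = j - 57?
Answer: 39502/31485 ≈ 1.2546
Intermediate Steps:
h(j) = -57 + j
(44071 - 4569)/(h(42) - 35*(-36)*25) = (44071 - 4569)/((-57 + 42) - 35*(-36)*25) = 39502/(-15 + 1260*25) = 39502/(-15 + 31500) = 39502/31485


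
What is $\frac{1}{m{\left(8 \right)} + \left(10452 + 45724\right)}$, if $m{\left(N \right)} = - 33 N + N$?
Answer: $\frac{1}{55920} \approx 1.7883 \cdot 10^{-5}$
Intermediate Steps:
$m{\left(N \right)} = - 32 N$
$\frac{1}{m{\left(8 \right)} + \left(10452 + 45724\right)} = \frac{1}{\left(-32\right) 8 + \left(10452 + 45724\right)} = \frac{1}{-256 + 56176} = \frac{1}{55920}$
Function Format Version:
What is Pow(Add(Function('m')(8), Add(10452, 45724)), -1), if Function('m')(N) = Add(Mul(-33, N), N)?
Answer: Rational(1, 55920) ≈ 1.7883e-5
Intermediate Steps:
Function('m')(N) = Mul(-32, N)
Pow(Add(Function('m')(8), Add(10452, 45724)), -1) = Pow(Add(Mul(-32, 8), Add(10452, 45724)), -1) = Pow(Add(-256, 56176), -1) = Pow(55920, -1) = Rational(1, 55920)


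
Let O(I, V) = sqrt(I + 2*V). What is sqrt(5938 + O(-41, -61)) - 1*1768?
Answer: -1768 + sqrt(5938 + I*sqrt(163)) ≈ -1690.9 + 0.082841*I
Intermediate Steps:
sqrt(5938 + O(-41, -61)) - 1*1768 = sqrt(5938 + sqrt(-41 + 2*(-61))) - 1*1768 = sqrt(5938 + sqrt(-41 - 122)) - 1768 = sqrt(5938 + sqrt(-163)) - 1768 = sqrt(5938 + I*sqrt(163)) - 1768 = -1768 + sqrt(5938 + I*sqrt(163))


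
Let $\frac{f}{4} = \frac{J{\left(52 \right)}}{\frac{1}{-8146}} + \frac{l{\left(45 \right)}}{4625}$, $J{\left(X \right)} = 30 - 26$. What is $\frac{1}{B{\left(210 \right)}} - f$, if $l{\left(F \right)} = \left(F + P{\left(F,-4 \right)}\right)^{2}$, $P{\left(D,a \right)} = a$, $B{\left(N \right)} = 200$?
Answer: $\frac{4822378393}{37000} \approx 1.3033 \cdot 10^{5}$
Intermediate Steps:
$J{\left(X \right)} = 4$
$l{\left(F \right)} = \left(-4 + F\right)^{2}$ ($l{\left(F \right)} = \left(F - 4\right)^{2} = \left(-4 + F\right)^{2}$)
$f = - \frac{602797276}{4625}$ ($f = 4 \left(\frac{4}{\frac{1}{-8146}} + \frac{\left(-4 + 45\right)^{2}}{4625}\right) = 4 \left(\frac{4}{- \frac{1}{8146}} + 41^{2} \cdot \frac{1}{4625}\right) = 4 \left(4 \left(-8146\right) + 1681 \cdot \frac{1}{4625}\right) = 4 \left(-32584 + \frac{1681}{4625}\right) = 4 \left(- \frac{150699319}{4625}\right) = - \frac{602797276}{4625} \approx -1.3033 \cdot 10^{5}$)
$\frac{1}{B{\left(210 \right)}} - f = \frac{1}{200} - - \frac{602797276}{4625} = \frac{1}{200} + \frac{602797276}{4625} = \frac{4822378393}{37000}$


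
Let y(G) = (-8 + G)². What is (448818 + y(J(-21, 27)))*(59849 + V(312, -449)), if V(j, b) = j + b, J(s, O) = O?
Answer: 26821376448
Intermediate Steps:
V(j, b) = b + j
(448818 + y(J(-21, 27)))*(59849 + V(312, -449)) = (448818 + (-8 + 27)²)*(59849 + (-449 + 312)) = (448818 + 19²)*(59849 - 137) = (448818 + 361)*59712 = 449179*59712 = 26821376448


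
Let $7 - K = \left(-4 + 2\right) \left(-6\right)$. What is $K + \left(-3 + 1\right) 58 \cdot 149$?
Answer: $-17289$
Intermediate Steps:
$K = -5$ ($K = 7 - \left(-4 + 2\right) \left(-6\right) = 7 - \left(-2\right) \left(-6\right) = 7 - 12 = -5$)
$K + \left(-3 + 1\right) 58 \cdot 149 = -5 + \left(-3 + 1\right) 58 \cdot 149 = -5 + \left(-2\right) 58 \cdot 149 = -5 - 17284 = -17289$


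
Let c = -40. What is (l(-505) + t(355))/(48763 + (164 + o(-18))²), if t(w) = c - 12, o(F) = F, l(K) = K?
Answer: -557/70079 ≈ -0.0079482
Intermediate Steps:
t(w) = -52 (t(w) = -40 - 12 = -52)
(l(-505) + t(355))/(48763 + (164 + o(-18))²) = (-505 - 52)/(48763 + (164 - 18)²) = -557/(48763 + 146²) = -557/(48763 + 21316) = -557/70079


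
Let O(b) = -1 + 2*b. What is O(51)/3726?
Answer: 101/3726 ≈ 0.027107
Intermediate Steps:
O(51)/3726 = (-1 + 2*51)/3726 = (-1 + 102)*(1/3726) = 101*(1/3726) = 101/3726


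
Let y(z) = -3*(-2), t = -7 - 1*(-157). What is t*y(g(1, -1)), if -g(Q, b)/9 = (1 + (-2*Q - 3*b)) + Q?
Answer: 900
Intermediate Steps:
t = 150 (t = -7 + 157 = 150)
g(Q, b) = -9 + 9*Q + 27*b (g(Q, b) = -9*((1 + (-2*Q - 3*b)) + Q) = -9*((1 + (-3*b - 2*Q)) + Q) = -9*((1 - 3*b - 2*Q) + Q) = -9*(1 - Q - 3*b) = -9 + 9*Q + 27*b)
y(z) = 6
t*y(g(1, -1)) = 150*6 = 900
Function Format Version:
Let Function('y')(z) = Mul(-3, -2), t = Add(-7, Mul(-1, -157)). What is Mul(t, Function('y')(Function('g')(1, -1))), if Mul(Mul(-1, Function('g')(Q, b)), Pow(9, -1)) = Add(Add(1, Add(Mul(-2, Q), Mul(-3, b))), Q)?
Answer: 900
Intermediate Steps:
t = 150 (t = Add(-7, 157) = 150)
Function('g')(Q, b) = Add(-9, Mul(9, Q), Mul(27, b)) (Function('g')(Q, b) = Mul(-9, Add(Add(1, Add(Mul(-2, Q), Mul(-3, b))), Q)) = Mul(-9, Add(Add(1, Add(Mul(-3, b), Mul(-2, Q))), Q)) = Mul(-9, Add(Add(1, Mul(-3, b), Mul(-2, Q)), Q)) = Mul(-9, Add(1, Mul(-1, Q), Mul(-3, b))) = Add(-9, Mul(9, Q), Mul(27, b)))
Function('y')(z) = 6
Mul(t, Function('y')(Function('g')(1, -1))) = Mul(150, 6) = 900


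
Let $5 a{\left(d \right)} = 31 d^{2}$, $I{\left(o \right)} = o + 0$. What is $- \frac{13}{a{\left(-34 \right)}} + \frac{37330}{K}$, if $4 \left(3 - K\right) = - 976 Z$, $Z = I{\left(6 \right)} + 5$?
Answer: $\frac{1337583225}{96291332} \approx 13.891$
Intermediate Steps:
$I{\left(o \right)} = o$
$Z = 11$ ($Z = 6 + 5 = 11$)
$a{\left(d \right)} = \frac{31 d^{2}}{5}$
$K = 2687$ ($K = 3 - \frac{\left(-976\right) 11}{4} = 3 - -2684 = 3 + 2684 = 2687$)
$- \frac{13}{a{\left(-34 \right)}} + \frac{37330}{K} = - \frac{13}{\frac{31}{5} \left(-34\right)^{2}} + \frac{37330}{2687} = - \frac{13}{\frac{31}{5} \cdot 1156} + 37330 \cdot \frac{1}{2687} = - \frac{13}{\frac{35836}{5}} + \frac{37330}{2687} = \left(-13\right) \frac{5}{35836} + \frac{37330}{2687} = - \frac{65}{35836} + \frac{37330}{2687} = \frac{1337583225}{96291332}$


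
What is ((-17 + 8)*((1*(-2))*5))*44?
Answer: 3960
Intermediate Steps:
((-17 + 8)*((1*(-2))*5))*44 = -(-18)*5*44 = -9*(-10)*44 = 90*44 = 3960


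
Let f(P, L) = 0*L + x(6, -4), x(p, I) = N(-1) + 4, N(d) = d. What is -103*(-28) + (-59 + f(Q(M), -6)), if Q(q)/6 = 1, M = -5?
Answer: 2828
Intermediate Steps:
x(p, I) = 3 (x(p, I) = -1 + 4 = 3)
Q(q) = 6 (Q(q) = 6*1 = 6)
f(P, L) = 3 (f(P, L) = 0*L + 3 = 0 + 3 = 3)
-103*(-28) + (-59 + f(Q(M), -6)) = -103*(-28) + (-59 + 3) = 2884 - 56 = 2828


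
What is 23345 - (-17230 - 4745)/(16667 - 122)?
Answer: 25751000/1103 ≈ 23346.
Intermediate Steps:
23345 - (-17230 - 4745)/(16667 - 122) = 23345 - (-21975)/16545 = 23345 - 1*(-1465/1103) = 23345 + 1465/1103 = 25751000/1103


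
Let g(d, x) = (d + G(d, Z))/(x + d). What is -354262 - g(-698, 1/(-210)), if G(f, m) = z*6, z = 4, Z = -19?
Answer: -51928219762/146581 ≈ -3.5426e+5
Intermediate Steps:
G(f, m) = 24 (G(f, m) = 4*6 = 24)
g(d, x) = (24 + d)/(d + x) (g(d, x) = (d + 24)/(x + d) = (24 + d)/(d + x))
-354262 - g(-698, 1/(-210)) = -354262 - (24 - 698)/(-698 + 1/(-210)) = -354262 - (-674)/(-698 - 1/210) = -354262 - (-674)/(-146581/210) = -354262 - (-210)*(-674)/146581 = -354262 - 1*141540/146581 = -354262 - 141540/146581 = -51928219762/146581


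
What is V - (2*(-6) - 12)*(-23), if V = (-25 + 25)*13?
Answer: -552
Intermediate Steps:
V = 0 (V = 0*13 = 0)
V - (2*(-6) - 12)*(-23) = 0 - (2*(-6) - 12)*(-23) = 0 - (-12 - 12)*(-23) = 0 - (-24)*(-23) = 0 - 1*552 = 0 - 552 = -552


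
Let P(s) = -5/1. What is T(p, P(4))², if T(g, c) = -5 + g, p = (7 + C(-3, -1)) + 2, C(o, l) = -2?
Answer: 4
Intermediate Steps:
P(s) = -5 (P(s) = -5*1 = -5)
p = 7 (p = (7 - 2) + 2 = 5 + 2 = 7)
T(p, P(4))² = (-5 + 7)² = 2² = 4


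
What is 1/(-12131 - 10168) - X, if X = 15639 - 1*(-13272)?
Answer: -644686390/22299 ≈ -28911.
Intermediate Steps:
X = 28911 (X = 15639 + 13272 = 28911)
1/(-12131 - 10168) - X = 1/(-12131 - 10168) - 1*28911 = 1/(-22299) - 28911 = -1/22299 - 28911 = -644686390/22299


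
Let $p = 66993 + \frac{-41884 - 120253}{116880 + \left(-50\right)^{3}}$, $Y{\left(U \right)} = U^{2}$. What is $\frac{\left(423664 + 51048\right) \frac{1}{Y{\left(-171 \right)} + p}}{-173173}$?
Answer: $- \frac{3183040}{111766257031} \approx -2.8479 \cdot 10^{-5}$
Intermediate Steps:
$p = \frac{544145297}{8120}$ ($p = 66993 - \frac{162137}{116880 - 125000} = 66993 - \frac{162137}{-8120} = 66993 - - \frac{162137}{8120} = 66993 + \frac{162137}{8120} = \frac{544145297}{8120} \approx 67013.0$)
$\frac{\left(423664 + 51048\right) \frac{1}{Y{\left(-171 \right)} + p}}{-173173} = \frac{\left(423664 + 51048\right) \frac{1}{\left(-171\right)^{2} + \frac{544145297}{8120}}}{-173173} = \frac{474712}{29241 + \frac{544145297}{8120}} \left(- \frac{1}{173173}\right) = \frac{474712}{\frac{781582217}{8120}} \left(- \frac{1}{173173}\right) = 474712 \cdot \frac{8120}{781582217} \left(- \frac{1}{173173}\right) = \frac{3854661440}{781582217} \left(- \frac{1}{173173}\right) = - \frac{3183040}{111766257031}$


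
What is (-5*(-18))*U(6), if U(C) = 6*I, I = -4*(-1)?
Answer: 2160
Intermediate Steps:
I = 4 (I = -1*(-4) = 4)
U(C) = 24 (U(C) = 6*4 = 24)
(-5*(-18))*U(6) = -5*(-18)*24 = 90*24 = 2160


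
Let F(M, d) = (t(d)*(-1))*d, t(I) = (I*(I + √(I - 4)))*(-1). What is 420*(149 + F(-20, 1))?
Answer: 63000 + 420*I*√3 ≈ 63000.0 + 727.46*I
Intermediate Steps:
t(I) = -I*(I + √(-4 + I)) (t(I) = (I*(I + √(-4 + I)))*(-1) = -I*(I + √(-4 + I)))
F(M, d) = d²*(d + √(-4 + d)) (F(M, d) = (-d*(d + √(-4 + d))*(-1))*d = (d*(d + √(-4 + d)))*d = d²*(d + √(-4 + d)))
420*(149 + F(-20, 1)) = 420*(149 + 1²*(1 + √(-4 + 1))) = 420*(149 + 1*(1 + √(-3))) = 420*(149 + 1*(1 + I*√3)) = 420*(149 + (1 + I*√3)) = 420*(150 + I*√3) = 63000 + 420*I*√3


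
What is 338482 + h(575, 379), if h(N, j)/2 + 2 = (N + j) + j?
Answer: 341144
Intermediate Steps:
h(N, j) = -4 + 2*N + 4*j (h(N, j) = -4 + 2*((N + j) + j) = -4 + 2*(N + 2*j) = -4 + (2*N + 4*j) = -4 + 2*N + 4*j)
338482 + h(575, 379) = 338482 + (-4 + 2*575 + 4*379) = 338482 + (-4 + 1150 + 1516) = 338482 + 2662 = 341144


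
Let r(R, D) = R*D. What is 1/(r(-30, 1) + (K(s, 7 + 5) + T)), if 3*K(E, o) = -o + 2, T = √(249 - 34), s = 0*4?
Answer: -60/1613 - 9*√215/8065 ≈ -0.053561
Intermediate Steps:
s = 0
T = √215 ≈ 14.663
K(E, o) = ⅔ - o/3 (K(E, o) = (-o + 2)/3 = (2 - o)/3 = ⅔ - o/3)
r(R, D) = D*R
1/(r(-30, 1) + (K(s, 7 + 5) + T)) = 1/(1*(-30) + ((⅔ - (7 + 5)/3) + √215)) = 1/(-30 + ((⅔ - ⅓*12) + √215)) = 1/(-30 + ((⅔ - 4) + √215)) = 1/(-30 + (-10/3 + √215)) = 1/(-100/3 + √215)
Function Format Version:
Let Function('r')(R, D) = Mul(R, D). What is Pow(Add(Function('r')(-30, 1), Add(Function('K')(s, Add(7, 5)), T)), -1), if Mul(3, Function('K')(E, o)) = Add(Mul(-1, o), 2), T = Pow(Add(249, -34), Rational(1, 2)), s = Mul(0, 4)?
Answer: Add(Rational(-60, 1613), Mul(Rational(-9, 8065), Pow(215, Rational(1, 2)))) ≈ -0.053561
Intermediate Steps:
s = 0
T = Pow(215, Rational(1, 2)) ≈ 14.663
Function('K')(E, o) = Add(Rational(2, 3), Mul(Rational(-1, 3), o)) (Function('K')(E, o) = Mul(Rational(1, 3), Add(Mul(-1, o), 2)) = Mul(Rational(1, 3), Add(2, Mul(-1, o))) = Add(Rational(2, 3), Mul(Rational(-1, 3), o)))
Function('r')(R, D) = Mul(D, R)
Pow(Add(Function('r')(-30, 1), Add(Function('K')(s, Add(7, 5)), T)), -1) = Pow(Add(Mul(1, -30), Add(Add(Rational(2, 3), Mul(Rational(-1, 3), Add(7, 5))), Pow(215, Rational(1, 2)))), -1) = Pow(Add(-30, Add(Add(Rational(2, 3), Mul(Rational(-1, 3), 12)), Pow(215, Rational(1, 2)))), -1) = Pow(Add(-30, Add(Add(Rational(2, 3), -4), Pow(215, Rational(1, 2)))), -1) = Pow(Add(-30, Add(Rational(-10, 3), Pow(215, Rational(1, 2)))), -1) = Pow(Add(Rational(-100, 3), Pow(215, Rational(1, 2))), -1)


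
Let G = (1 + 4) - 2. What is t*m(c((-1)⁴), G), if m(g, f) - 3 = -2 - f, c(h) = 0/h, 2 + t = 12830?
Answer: -25656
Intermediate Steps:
t = 12828 (t = -2 + 12830 = 12828)
G = 3 (G = 5 - 2 = 3)
c(h) = 0
m(g, f) = 1 - f (m(g, f) = 3 + (-2 - f) = 1 - f)
t*m(c((-1)⁴), G) = 12828*(1 - 1*3) = 12828*(1 - 3) = 12828*(-2) = -25656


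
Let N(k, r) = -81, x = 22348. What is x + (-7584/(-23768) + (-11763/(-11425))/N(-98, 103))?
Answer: 6827252835103/305493075 ≈ 22348.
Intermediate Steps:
x + (-7584/(-23768) + (-11763/(-11425))/N(-98, 103)) = 22348 + (-7584/(-23768) - 11763/(-11425)/(-81)) = 22348 + (-7584*(-1/23768) - 11763*(-1/11425)*(-1/81)) = 22348 + (948/2971 + (11763/11425)*(-1/81)) = 22348 + (948/2971 - 1307/102825) = 22348 + 93595003/305493075 = 6827252835103/305493075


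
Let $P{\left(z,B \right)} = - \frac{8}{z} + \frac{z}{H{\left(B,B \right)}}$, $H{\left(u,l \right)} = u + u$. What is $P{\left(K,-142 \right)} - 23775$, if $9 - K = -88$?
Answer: $- \frac{654965381}{27548} \approx -23775.0$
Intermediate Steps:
$H{\left(u,l \right)} = 2 u$
$K = 97$ ($K = 9 - -88 = 9 + 88 = 97$)
$P{\left(z,B \right)} = - \frac{8}{z} + \frac{z}{2 B}$
$P{\left(K,-142 \right)} - 23775 = \left(- \frac{8}{97} + \frac{1}{2} \cdot 97 \frac{1}{-142}\right) - 23775 = \left(\left(-8\right) \frac{1}{97} + \frac{1}{2} \cdot 97 \left(- \frac{1}{142}\right)\right) - 23775 = \left(- \frac{8}{97} - \frac{97}{284}\right) - 23775 = - \frac{11681}{27548} - 23775 = - \frac{654965381}{27548}$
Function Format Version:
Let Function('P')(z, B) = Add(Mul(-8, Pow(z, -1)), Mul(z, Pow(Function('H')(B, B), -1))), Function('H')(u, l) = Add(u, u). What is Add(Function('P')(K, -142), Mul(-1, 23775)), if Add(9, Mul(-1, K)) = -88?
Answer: Rational(-654965381, 27548) ≈ -23775.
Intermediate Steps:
Function('H')(u, l) = Mul(2, u)
K = 97 (K = Add(9, Mul(-1, -88)) = Add(9, 88) = 97)
Function('P')(z, B) = Add(Mul(-8, Pow(z, -1)), Mul(Rational(1, 2), z, Pow(B, -1))) (Function('P')(z, B) = Add(Mul(-8, Pow(z, -1)), Mul(z, Pow(Mul(2, B), -1))) = Add(Mul(-8, Pow(z, -1)), Mul(z, Mul(Rational(1, 2), Pow(B, -1)))) = Add(Mul(-8, Pow(z, -1)), Mul(Rational(1, 2), z, Pow(B, -1))))
Add(Function('P')(K, -142), Mul(-1, 23775)) = Add(Add(Mul(-8, Pow(97, -1)), Mul(Rational(1, 2), 97, Pow(-142, -1))), Mul(-1, 23775)) = Add(Add(Mul(-8, Rational(1, 97)), Mul(Rational(1, 2), 97, Rational(-1, 142))), -23775) = Add(Add(Rational(-8, 97), Rational(-97, 284)), -23775) = Add(Rational(-11681, 27548), -23775) = Rational(-654965381, 27548)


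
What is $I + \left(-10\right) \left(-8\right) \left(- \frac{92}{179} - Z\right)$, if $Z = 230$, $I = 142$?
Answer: $- \frac{3275542}{179} \approx -18299.0$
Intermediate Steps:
$I + \left(-10\right) \left(-8\right) \left(- \frac{92}{179} - Z\right) = 142 + \left(-10\right) \left(-8\right) \left(- \frac{92}{179} - 230\right) = 142 + 80 \left(\left(-92\right) \frac{1}{179} - 230\right) = 142 + 80 \left(- \frac{92}{179} - 230\right) = 142 + 80 \left(- \frac{41262}{179}\right) = 142 - \frac{3300960}{179} = - \frac{3275542}{179}$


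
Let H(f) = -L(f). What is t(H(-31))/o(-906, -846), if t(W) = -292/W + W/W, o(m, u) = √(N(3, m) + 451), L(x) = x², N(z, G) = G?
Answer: -179*I*√455/62465 ≈ -0.061125*I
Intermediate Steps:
o(m, u) = √(451 + m) (o(m, u) = √(m + 451) = √(451 + m))
H(f) = -f²
t(W) = 1 - 292/W (t(W) = -292/W + 1 = 1 - 292/W)
t(H(-31))/o(-906, -846) = ((-292 - 1*(-31)²)/((-1*(-31)²)))/(√(451 - 906)) = ((-292 - 1*961)/((-1*961)))/(√(-455)) = ((-292 - 961)/(-961))/((I*√455)) = (-1/961*(-1253))*(-I*√455/455) = 1253*(-I*√455/455)/961 = -179*I*√455/62465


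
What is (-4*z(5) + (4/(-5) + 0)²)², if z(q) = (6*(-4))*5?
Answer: 144384256/625 ≈ 2.3101e+5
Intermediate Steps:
z(q) = -120 (z(q) = -24*5 = -120)
(-4*z(5) + (4/(-5) + 0)²)² = (-4*(-120) + (4/(-5) + 0)²)² = (480 + (4*(-⅕) + 0)²)² = (480 + (-⅘ + 0)²)² = (480 + (-⅘)²)² = (480 + 16/25)² = (12016/25)² = 144384256/625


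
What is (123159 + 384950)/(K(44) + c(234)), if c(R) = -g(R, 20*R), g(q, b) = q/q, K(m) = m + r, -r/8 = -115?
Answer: 508109/963 ≈ 527.63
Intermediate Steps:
r = 920 (r = -8*(-115) = 920)
K(m) = 920 + m (K(m) = m + 920 = 920 + m)
g(q, b) = 1
c(R) = -1 (c(R) = -1*1 = -1)
(123159 + 384950)/(K(44) + c(234)) = (123159 + 384950)/((920 + 44) - 1) = 508109/(964 - 1) = 508109/963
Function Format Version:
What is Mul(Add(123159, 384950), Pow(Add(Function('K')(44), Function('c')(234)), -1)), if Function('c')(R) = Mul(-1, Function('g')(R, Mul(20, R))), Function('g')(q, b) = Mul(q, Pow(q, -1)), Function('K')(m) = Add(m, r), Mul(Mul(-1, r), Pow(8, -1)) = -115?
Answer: Rational(508109, 963) ≈ 527.63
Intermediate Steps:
r = 920 (r = Mul(-8, -115) = 920)
Function('K')(m) = Add(920, m) (Function('K')(m) = Add(m, 920) = Add(920, m))
Function('g')(q, b) = 1
Function('c')(R) = -1 (Function('c')(R) = Mul(-1, 1) = -1)
Mul(Add(123159, 384950), Pow(Add(Function('K')(44), Function('c')(234)), -1)) = Mul(Add(123159, 384950), Pow(Add(Add(920, 44), -1), -1)) = Mul(508109, Pow(Add(964, -1), -1)) = Mul(508109, Pow(963, -1)) = Mul(508109, Rational(1, 963)) = Rational(508109, 963)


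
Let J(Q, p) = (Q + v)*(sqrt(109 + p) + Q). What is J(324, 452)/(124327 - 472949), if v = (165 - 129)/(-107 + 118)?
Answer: -583200/1917421 - 1800*sqrt(561)/1917421 ≈ -0.32639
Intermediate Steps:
v = 36/11 ≈ 3.2727
J(Q, p) = (36/11 + Q)*(Q + sqrt(109 + p)) (J(Q, p) = (Q + 36/11)*(sqrt(109 + p) + Q) = (36/11 + Q)*(Q + sqrt(109 + p)))
J(324, 452)/(124327 - 472949) = (324**2 + (36/11)*324 + 36*sqrt(109 + 452)/11 + 324*sqrt(109 + 452))/(124327 - 472949) = (104976 + 11664/11 + 36*sqrt(561)/11 + 324*sqrt(561))/(-348622) = (1166400/11 + 3600*sqrt(561)/11)*(-1/348622) = -583200/1917421 - 1800*sqrt(561)/1917421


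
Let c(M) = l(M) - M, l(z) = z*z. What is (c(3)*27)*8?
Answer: 1296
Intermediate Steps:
l(z) = z²
c(M) = M² - M
(c(3)*27)*8 = ((3*(-1 + 3))*27)*8 = ((3*2)*27)*8 = (6*27)*8 = 162*8 = 1296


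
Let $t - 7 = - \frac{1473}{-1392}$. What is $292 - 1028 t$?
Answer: $- \frac{927051}{116} \approx -7991.8$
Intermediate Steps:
$t = \frac{3739}{464}$ ($t = 7 - \frac{1473}{-1392} = 7 - - \frac{491}{464} = 7 + \frac{491}{464} = \frac{3739}{464} \approx 8.0582$)
$292 - 1028 t = 292 - \frac{960923}{116} = - \frac{927051}{116}$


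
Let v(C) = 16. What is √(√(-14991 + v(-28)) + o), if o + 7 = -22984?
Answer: √(-22991 + 5*I*√599) ≈ 0.4035 + 151.63*I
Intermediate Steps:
o = -22991 (o = -7 - 22984 = -22991)
√(√(-14991 + v(-28)) + o) = √(√(-14991 + 16) - 22991) = √(√(-14975) - 22991) = √(5*I*√599 - 22991) = √(-22991 + 5*I*√599)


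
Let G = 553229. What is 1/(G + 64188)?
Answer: 1/617417 ≈ 1.6196e-6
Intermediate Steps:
1/(G + 64188) = 1/(553229 + 64188) = 1/617417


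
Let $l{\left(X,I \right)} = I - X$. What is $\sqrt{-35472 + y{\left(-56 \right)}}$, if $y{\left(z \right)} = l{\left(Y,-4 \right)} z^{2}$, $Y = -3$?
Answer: $4 i \sqrt{2413} \approx 196.49 i$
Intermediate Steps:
$y{\left(z \right)} = - z^{2}$ ($y{\left(z \right)} = \left(-4 - -3\right) z^{2} = \left(-4 + 3\right) z^{2} = - z^{2}$)
$\sqrt{-35472 + y{\left(-56 \right)}} = \sqrt{-35472 - \left(-56\right)^{2}} = \sqrt{-35472 - 3136} = \sqrt{-38608} = 4 i \sqrt{2413}$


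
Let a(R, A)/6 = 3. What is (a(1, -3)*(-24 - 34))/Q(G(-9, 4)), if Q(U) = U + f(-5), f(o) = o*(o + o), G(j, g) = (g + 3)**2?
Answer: -116/11 ≈ -10.545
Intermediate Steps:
a(R, A) = 18 (a(R, A) = 6*3 = 18)
G(j, g) = (3 + g)**2
f(o) = 2*o**2 (f(o) = o*(2*o) = 2*o**2)
Q(U) = 50 + U (Q(U) = U + 2*(-5)**2 = U + 2*25 = U + 50 = 50 + U)
(a(1, -3)*(-24 - 34))/Q(G(-9, 4)) = (18*(-24 - 34))/(50 + (3 + 4)**2) = (18*(-58))/(50 + 7**2) = -1044/(50 + 49) = -1044/99 = -1044*1/99 = -116/11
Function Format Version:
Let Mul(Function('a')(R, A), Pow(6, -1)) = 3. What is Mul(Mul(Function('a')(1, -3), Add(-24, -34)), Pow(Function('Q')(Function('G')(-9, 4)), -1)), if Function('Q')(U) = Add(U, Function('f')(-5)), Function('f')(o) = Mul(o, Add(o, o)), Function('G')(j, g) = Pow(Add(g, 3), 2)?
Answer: Rational(-116, 11) ≈ -10.545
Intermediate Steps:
Function('a')(R, A) = 18 (Function('a')(R, A) = Mul(6, 3) = 18)
Function('G')(j, g) = Pow(Add(3, g), 2)
Function('f')(o) = Mul(2, Pow(o, 2)) (Function('f')(o) = Mul(o, Mul(2, o)) = Mul(2, Pow(o, 2)))
Function('Q')(U) = Add(50, U) (Function('Q')(U) = Add(U, Mul(2, Pow(-5, 2))) = Add(U, Mul(2, 25)) = Add(U, 50) = Add(50, U))
Mul(Mul(Function('a')(1, -3), Add(-24, -34)), Pow(Function('Q')(Function('G')(-9, 4)), -1)) = Mul(Mul(18, Add(-24, -34)), Pow(Add(50, Pow(Add(3, 4), 2)), -1)) = Mul(Mul(18, -58), Pow(Add(50, Pow(7, 2)), -1)) = Mul(-1044, Pow(Add(50, 49), -1)) = Mul(-1044, Pow(99, -1)) = Mul(-1044, Rational(1, 99)) = Rational(-116, 11)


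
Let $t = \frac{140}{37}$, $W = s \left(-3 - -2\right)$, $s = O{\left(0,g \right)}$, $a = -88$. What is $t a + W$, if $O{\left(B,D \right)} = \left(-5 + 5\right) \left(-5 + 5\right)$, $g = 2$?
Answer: $- \frac{12320}{37} \approx -332.97$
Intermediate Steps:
$O{\left(B,D \right)} = 0$ ($O{\left(B,D \right)} = 0 \cdot 0 = 0$)
$s = 0$
$W = 0$ ($W = 0 \left(-3 - -2\right) = 0 \left(-3 + 2\right) = 0 \left(-1\right) = 0$)
$t = \frac{140}{37}$ ($t = 140 \cdot \frac{1}{37} = \frac{140}{37} \approx 3.7838$)
$t a + W = \frac{140}{37} \left(-88\right) + 0 = - \frac{12320}{37} + 0 = - \frac{12320}{37}$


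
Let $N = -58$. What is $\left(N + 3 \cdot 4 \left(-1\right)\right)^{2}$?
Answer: $4900$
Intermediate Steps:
$\left(N + 3 \cdot 4 \left(-1\right)\right)^{2} = \left(-58 + 3 \cdot 4 \left(-1\right)\right)^{2} = \left(-58 + 12 \left(-1\right)\right)^{2} = \left(-58 - 12\right)^{2} = \left(-70\right)^{2} = 4900$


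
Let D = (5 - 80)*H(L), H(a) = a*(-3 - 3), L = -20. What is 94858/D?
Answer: -47429/4500 ≈ -10.540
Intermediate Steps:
H(a) = -6*a (H(a) = a*(-6) = -6*a)
D = -9000 (D = (5 - 80)*(-6*(-20)) = -75*120 = -9000)
94858/D = 94858/(-9000) = 94858*(-1/9000) = -47429/4500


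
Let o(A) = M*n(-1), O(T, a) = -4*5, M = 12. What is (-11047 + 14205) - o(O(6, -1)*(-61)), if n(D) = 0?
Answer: 3158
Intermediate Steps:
O(T, a) = -20
o(A) = 0 (o(A) = 12*0 = 0)
(-11047 + 14205) - o(O(6, -1)*(-61)) = (-11047 + 14205) - 1*0 = 3158 + 0 = 3158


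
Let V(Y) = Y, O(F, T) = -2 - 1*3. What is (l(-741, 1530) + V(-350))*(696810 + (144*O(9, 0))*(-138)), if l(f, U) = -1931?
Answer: -1816063770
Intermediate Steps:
O(F, T) = -5 (O(F, T) = -2 - 3 = -5)
(l(-741, 1530) + V(-350))*(696810 + (144*O(9, 0))*(-138)) = (-1931 - 350)*(696810 + (144*(-5))*(-138)) = -2281*(696810 - 720*(-138)) = -2281*(696810 + 99360) = -2281*796170 = -1816063770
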